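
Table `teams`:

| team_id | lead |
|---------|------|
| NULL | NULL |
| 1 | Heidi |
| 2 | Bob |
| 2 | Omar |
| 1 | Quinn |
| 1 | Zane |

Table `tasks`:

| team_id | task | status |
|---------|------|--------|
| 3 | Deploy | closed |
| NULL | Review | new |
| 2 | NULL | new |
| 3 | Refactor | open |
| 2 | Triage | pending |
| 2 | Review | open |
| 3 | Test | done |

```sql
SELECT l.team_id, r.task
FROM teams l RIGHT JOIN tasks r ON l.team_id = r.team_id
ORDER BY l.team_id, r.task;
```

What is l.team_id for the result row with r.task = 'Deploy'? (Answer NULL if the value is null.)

RIGHT JOIN keeps every row from `tasks`; unmatched rows get NULL for `teams`'s columns.
Matching on l.team_id = r.team_id. A NULL in a compared column never satisfies the condition.
- l[0] team_id=NULL → no match.
- l[1] team_id=1 → no match.
- l[2] team_id=2 → 3 match(es) in r → 3 row(s).
- l[3] team_id=2 → 3 match(es) in r → 3 row(s).
- l[4] team_id=1 → no match.
- l[5] team_id=1 → no match.
- 4 r row(s) had no l match → kept, l columns NULL.

NULL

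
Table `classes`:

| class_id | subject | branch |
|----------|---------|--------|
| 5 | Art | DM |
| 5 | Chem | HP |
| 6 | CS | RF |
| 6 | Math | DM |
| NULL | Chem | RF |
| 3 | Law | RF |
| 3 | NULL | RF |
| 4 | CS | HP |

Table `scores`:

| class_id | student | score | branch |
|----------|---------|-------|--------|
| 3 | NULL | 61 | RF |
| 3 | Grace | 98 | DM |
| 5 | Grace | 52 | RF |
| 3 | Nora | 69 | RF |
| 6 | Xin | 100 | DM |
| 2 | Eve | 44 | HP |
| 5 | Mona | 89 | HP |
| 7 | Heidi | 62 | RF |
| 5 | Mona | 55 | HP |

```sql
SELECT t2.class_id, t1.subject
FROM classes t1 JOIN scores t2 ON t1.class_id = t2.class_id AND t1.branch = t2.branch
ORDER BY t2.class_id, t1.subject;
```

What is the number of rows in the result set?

INNER JOIN keeps only pairs where the ON condition holds.
Matching on t1.class_id = t2.class_id AND t1.branch = t2.branch. A NULL in a compared column never satisfies the condition.
Matched pairs: 7.
Total: 7 rows.

7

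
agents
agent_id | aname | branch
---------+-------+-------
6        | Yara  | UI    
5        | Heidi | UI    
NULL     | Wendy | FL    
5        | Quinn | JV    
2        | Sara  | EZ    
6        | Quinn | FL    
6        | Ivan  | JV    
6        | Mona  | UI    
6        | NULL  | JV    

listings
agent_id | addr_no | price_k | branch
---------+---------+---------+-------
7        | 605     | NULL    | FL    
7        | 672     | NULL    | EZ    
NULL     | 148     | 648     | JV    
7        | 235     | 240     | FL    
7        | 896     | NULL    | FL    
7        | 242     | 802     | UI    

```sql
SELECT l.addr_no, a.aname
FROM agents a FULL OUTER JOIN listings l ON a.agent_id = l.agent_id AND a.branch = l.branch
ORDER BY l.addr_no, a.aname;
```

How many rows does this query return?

15

FULL OUTER JOIN keeps every row from both sides; unmatched rows get NULL for the other side's columns.
Matching on a.agent_id = l.agent_id AND a.branch = l.branch. A NULL in a compared column never satisfies the condition.
Matched pairs: 0; unmatched a rows kept: 9; unmatched l rows kept: 6.
Total: 0 matched + 15 padded = 15 rows.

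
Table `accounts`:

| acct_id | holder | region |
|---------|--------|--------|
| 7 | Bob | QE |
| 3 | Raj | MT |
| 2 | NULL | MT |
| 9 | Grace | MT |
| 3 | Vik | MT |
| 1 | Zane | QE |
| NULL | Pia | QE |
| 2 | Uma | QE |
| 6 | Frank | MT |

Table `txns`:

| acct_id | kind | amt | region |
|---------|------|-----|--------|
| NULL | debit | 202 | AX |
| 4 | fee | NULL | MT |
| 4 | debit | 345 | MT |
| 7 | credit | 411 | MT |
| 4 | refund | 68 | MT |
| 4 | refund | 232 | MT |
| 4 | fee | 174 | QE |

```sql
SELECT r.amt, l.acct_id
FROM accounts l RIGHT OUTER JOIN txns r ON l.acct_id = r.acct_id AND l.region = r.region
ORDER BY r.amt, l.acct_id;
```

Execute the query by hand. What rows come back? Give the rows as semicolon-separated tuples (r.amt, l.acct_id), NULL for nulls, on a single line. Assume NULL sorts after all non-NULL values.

(68, NULL); (174, NULL); (202, NULL); (232, NULL); (345, NULL); (411, NULL); (NULL, NULL)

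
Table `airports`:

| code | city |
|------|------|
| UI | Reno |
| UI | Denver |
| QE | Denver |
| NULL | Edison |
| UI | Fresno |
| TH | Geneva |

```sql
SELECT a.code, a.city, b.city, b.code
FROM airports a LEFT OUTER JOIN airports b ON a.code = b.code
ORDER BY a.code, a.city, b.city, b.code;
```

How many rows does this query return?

12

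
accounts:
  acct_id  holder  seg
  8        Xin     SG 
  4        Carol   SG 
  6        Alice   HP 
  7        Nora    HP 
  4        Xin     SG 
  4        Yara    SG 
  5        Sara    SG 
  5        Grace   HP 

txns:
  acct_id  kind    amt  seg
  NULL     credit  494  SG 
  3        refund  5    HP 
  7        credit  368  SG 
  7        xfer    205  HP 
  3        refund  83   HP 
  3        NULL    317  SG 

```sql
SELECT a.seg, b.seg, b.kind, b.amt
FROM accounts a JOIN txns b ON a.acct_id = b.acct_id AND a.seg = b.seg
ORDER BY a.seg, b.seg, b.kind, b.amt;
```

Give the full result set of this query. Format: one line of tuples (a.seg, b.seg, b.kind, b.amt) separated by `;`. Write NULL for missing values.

(HP, HP, xfer, 205)

INNER JOIN keeps only pairs where the ON condition holds.
Matching on a.acct_id = b.acct_id AND a.seg = b.seg. A NULL in a compared column never satisfies the condition.
Matched pairs: 1.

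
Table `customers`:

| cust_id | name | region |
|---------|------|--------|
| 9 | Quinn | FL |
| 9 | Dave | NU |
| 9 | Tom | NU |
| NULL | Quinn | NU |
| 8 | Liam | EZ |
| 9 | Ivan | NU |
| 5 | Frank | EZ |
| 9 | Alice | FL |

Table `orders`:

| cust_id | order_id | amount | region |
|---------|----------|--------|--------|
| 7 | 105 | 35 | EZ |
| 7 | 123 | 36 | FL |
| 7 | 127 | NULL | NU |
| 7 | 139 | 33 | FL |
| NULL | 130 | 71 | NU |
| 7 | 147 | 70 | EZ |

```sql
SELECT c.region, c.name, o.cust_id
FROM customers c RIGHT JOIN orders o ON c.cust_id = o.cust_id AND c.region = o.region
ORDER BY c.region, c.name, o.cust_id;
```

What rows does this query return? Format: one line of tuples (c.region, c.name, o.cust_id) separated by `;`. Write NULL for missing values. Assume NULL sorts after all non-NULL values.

RIGHT JOIN keeps every row from `orders`; unmatched rows get NULL for `customers`'s columns.
Matching on c.cust_id = o.cust_id AND c.region = o.region. A NULL in a compared column never satisfies the condition.
Matched pairs: 0; unmatched o rows kept: 6.

(NULL, NULL, 7); (NULL, NULL, 7); (NULL, NULL, 7); (NULL, NULL, 7); (NULL, NULL, 7); (NULL, NULL, NULL)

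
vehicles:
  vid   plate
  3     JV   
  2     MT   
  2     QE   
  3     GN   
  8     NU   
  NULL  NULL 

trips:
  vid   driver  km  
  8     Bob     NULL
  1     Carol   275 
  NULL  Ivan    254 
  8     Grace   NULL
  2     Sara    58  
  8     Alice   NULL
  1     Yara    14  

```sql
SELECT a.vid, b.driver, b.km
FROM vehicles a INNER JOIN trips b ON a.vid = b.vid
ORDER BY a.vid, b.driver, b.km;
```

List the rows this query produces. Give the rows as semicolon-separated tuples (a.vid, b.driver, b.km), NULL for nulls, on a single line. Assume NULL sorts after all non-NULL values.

(2, Sara, 58); (2, Sara, 58); (8, Alice, NULL); (8, Bob, NULL); (8, Grace, NULL)

INNER JOIN keeps only pairs where the ON condition holds.
Matching on a.vid = b.vid. A NULL in a compared column never satisfies the condition.
- a[0] vid=3 → no match; dropped.
- a[1] vid=2 → 1 match(es) in b → 1 row(s).
- a[2] vid=2 → 1 match(es) in b → 1 row(s).
- a[3] vid=3 → no match; dropped.
- a[4] vid=8 → 3 match(es) in b → 3 row(s).
- a[5] vid=NULL → no match; dropped.
After projecting and ordering:
a.vid | b.driver | b.km
2 | Sara | 58
2 | Sara | 58
8 | Alice | NULL
8 | Bob | NULL
8 | Grace | NULL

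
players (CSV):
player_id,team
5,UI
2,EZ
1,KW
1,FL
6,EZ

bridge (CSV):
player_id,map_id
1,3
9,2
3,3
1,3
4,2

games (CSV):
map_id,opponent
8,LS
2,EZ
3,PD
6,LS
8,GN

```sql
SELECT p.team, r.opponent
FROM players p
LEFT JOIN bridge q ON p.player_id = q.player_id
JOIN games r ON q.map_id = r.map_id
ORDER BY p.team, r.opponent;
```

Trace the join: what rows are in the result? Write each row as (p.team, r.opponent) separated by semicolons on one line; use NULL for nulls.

(FL, PD); (FL, PD); (KW, PD); (KW, PD)

Step 1 — p LEFT JOIN q on player_id → 7 row(s).
Then INNER JOIN `games r` on map_id: keep only rows whose q.map_id appears in r.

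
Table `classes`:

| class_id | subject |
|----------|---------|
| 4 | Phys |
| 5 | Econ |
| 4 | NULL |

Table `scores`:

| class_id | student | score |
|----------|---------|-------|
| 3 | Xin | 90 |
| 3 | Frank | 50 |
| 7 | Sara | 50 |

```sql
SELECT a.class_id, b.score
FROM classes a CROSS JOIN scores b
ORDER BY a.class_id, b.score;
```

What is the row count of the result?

CROSS JOIN pairs every row of `classes` with every row of `scores`: 3 × 3 = 9 rows.

9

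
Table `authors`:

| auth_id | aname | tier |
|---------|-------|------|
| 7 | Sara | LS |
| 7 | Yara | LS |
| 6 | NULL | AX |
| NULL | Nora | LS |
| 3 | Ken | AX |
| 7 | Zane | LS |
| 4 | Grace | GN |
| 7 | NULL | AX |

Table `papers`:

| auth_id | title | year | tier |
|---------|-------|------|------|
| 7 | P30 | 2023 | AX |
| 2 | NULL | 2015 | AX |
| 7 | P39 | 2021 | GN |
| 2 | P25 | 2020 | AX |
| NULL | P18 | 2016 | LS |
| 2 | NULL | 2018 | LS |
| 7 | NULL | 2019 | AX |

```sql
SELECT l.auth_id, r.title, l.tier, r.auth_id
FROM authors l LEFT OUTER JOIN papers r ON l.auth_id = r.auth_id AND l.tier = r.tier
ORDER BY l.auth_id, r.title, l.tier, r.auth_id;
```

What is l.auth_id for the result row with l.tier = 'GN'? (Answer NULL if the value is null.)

LEFT JOIN keeps every row from `authors`; unmatched rows get NULL for `papers`'s columns.
Matching on l.auth_id = r.auth_id AND l.tier = r.tier. A NULL in a compared column never satisfies the condition.
- l (auth_id=7, tier=LS) has no partner → padded with NULL.
- l (auth_id=7, tier=LS) has no partner → padded with NULL.
- l (auth_id=6, tier=AX) has no partner → padded with NULL.
- l (auth_id=NULL, tier=LS) has no partner → padded with NULL.
- l (auth_id=3, tier=AX) has no partner → padded with NULL.
- l (auth_id=7, tier=LS) has no partner → padded with NULL.
- l (auth_id=4, tier=GN) has no partner → padded with NULL.
- l (auth_id=7, tier=AX) pairs with 2 row(s) of r.

4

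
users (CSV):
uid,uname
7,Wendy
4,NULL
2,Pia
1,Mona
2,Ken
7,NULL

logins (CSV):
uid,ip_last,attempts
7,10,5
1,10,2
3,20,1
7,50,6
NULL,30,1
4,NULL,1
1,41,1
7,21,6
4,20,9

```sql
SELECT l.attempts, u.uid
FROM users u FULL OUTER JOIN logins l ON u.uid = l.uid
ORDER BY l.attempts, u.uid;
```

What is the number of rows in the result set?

14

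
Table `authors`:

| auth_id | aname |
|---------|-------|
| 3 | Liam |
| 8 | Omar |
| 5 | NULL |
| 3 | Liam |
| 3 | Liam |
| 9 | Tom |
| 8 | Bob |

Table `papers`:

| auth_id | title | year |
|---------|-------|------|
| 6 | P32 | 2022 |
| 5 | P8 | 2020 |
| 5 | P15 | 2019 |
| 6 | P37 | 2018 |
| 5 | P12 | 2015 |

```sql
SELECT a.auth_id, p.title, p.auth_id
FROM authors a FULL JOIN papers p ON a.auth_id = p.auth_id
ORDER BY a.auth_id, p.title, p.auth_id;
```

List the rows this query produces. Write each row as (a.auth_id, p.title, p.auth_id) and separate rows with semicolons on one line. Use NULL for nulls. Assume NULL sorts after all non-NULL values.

(3, NULL, NULL); (3, NULL, NULL); (3, NULL, NULL); (5, P12, 5); (5, P15, 5); (5, P8, 5); (8, NULL, NULL); (8, NULL, NULL); (9, NULL, NULL); (NULL, P32, 6); (NULL, P37, 6)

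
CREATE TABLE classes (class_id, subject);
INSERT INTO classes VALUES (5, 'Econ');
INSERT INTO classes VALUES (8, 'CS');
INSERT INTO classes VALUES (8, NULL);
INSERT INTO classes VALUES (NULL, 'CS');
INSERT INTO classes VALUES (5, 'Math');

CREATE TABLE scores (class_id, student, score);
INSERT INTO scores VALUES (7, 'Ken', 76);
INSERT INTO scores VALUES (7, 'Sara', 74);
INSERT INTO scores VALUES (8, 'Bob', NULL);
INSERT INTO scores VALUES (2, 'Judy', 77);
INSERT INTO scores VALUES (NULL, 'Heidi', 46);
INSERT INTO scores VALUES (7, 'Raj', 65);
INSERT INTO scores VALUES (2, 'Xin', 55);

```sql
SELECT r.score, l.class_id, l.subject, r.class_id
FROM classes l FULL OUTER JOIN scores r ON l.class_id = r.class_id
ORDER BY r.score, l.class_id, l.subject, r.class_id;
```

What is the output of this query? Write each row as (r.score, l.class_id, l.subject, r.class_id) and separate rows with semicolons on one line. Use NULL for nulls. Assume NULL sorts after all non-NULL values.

(46, NULL, NULL, NULL); (55, NULL, NULL, 2); (65, NULL, NULL, 7); (74, NULL, NULL, 7); (76, NULL, NULL, 7); (77, NULL, NULL, 2); (NULL, 5, Econ, NULL); (NULL, 5, Math, NULL); (NULL, 8, CS, 8); (NULL, 8, NULL, 8); (NULL, NULL, CS, NULL)

FULL OUTER JOIN keeps every row from both sides; unmatched rows get NULL for the other side's columns.
Matching on l.class_id = r.class_id. A NULL in a compared column never satisfies the condition.
- l[0] class_id=5 → no match; kept with NULLs on the r side.
- l[1] class_id=8 → 1 match(es) in r → 1 row(s).
- l[2] class_id=8 → 1 match(es) in r → 1 row(s).
- l[3] class_id=NULL → no match; kept with NULLs on the r side.
- l[4] class_id=5 → no match; kept with NULLs on the r side.
- plus 6 unmatched r row(s), each kept with NULL l columns.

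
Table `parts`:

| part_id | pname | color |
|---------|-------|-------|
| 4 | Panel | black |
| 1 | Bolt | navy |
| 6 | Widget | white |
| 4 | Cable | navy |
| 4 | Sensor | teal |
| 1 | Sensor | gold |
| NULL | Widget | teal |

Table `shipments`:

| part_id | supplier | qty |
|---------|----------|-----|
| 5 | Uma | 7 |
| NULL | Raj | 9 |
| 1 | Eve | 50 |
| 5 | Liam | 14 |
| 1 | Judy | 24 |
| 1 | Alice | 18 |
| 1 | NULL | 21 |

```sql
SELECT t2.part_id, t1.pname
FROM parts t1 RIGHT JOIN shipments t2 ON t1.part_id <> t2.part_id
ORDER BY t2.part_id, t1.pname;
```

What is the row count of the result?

29

RIGHT JOIN keeps every row from `shipments`; unmatched rows get NULL for `parts`'s columns.
Matching on t1.part_id <> t2.part_id. A NULL in a compared column never satisfies the condition.
- part_id=4: 6 matching t2 row(s), so 6 row(s) emitted.
- part_id=1: 2 matching t2 row(s), so 2 row(s) emitted.
- part_id=6: 6 matching t2 row(s), so 6 row(s) emitted.
- part_id=4: 6 matching t2 row(s), so 6 row(s) emitted.
- part_id=4: 6 matching t2 row(s), so 6 row(s) emitted.
- part_id=1: 2 matching t2 row(s), so 2 row(s) emitted.
- part_id=NULL: no matching t2 row.
- 1 row(s) from t2 found no t1 partner → padded with NULL.
Total: 28 matched + 1 padded = 29 rows.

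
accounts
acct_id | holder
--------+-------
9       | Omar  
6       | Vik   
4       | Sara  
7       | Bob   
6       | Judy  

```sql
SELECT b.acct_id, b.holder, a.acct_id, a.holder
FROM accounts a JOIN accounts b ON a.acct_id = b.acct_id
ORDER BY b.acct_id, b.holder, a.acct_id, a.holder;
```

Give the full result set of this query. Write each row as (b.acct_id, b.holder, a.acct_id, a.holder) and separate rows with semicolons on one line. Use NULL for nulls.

INNER JOIN keeps only pairs where the ON condition holds.
Matching on a.acct_id = b.acct_id.
- a[0] acct_id=9 → 1 match(es) in b → 1 row(s).
- a[1] acct_id=6 → 2 match(es) in b → 2 row(s).
- a[2] acct_id=4 → 1 match(es) in b → 1 row(s).
- a[3] acct_id=7 → 1 match(es) in b → 1 row(s).
- a[4] acct_id=6 → 2 match(es) in b → 2 row(s).
After projecting and ordering:
b.acct_id | b.holder | a.acct_id | a.holder
4 | Sara | 4 | Sara
6 | Judy | 6 | Judy
6 | Judy | 6 | Vik
6 | Vik | 6 | Judy
6 | Vik | 6 | Vik
7 | Bob | 7 | Bob
9 | Omar | 9 | Omar

(4, Sara, 4, Sara); (6, Judy, 6, Judy); (6, Judy, 6, Vik); (6, Vik, 6, Judy); (6, Vik, 6, Vik); (7, Bob, 7, Bob); (9, Omar, 9, Omar)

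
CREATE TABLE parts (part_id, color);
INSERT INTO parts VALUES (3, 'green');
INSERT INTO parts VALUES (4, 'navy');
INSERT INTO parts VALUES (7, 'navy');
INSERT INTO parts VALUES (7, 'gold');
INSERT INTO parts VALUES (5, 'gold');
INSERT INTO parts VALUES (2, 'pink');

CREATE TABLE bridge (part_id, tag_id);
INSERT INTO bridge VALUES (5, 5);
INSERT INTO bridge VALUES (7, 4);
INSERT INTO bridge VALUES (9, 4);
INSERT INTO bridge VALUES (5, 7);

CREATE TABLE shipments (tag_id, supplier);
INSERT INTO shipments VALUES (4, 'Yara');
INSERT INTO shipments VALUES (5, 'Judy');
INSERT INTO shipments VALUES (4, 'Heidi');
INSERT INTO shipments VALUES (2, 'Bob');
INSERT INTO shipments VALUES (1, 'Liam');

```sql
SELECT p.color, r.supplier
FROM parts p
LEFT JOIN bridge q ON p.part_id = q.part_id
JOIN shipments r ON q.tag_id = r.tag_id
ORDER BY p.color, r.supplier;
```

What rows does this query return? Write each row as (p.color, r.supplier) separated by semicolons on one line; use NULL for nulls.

(gold, Heidi); (gold, Judy); (gold, Yara); (navy, Heidi); (navy, Yara)

Joins associate left-to-right: parts LEFT JOIN bridge on part_id gives 7 intermediate row(s).
Then INNER JOIN `shipments r` on tag_id: keep only rows whose q.tag_id appears in r.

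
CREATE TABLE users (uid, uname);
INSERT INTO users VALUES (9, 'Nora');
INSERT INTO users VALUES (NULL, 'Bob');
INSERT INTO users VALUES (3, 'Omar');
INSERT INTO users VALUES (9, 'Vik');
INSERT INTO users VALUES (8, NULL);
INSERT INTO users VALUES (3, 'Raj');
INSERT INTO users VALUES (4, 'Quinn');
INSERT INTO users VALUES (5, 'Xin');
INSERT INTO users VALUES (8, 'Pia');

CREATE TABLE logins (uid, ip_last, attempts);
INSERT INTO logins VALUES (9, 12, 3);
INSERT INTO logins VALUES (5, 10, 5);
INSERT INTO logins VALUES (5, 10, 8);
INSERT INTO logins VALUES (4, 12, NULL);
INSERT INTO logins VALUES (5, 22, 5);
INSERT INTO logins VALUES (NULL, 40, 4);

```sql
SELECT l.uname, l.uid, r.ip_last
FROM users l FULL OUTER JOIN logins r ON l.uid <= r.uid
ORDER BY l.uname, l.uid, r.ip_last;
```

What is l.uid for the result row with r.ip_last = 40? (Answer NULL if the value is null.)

NULL

FULL OUTER JOIN keeps every row from both sides; unmatched rows get NULL for the other side's columns.
Matching on l.uid <= r.uid. A NULL in a compared column never satisfies the condition.
Matched pairs: 23; unmatched l rows kept: 1; unmatched r rows kept: 1.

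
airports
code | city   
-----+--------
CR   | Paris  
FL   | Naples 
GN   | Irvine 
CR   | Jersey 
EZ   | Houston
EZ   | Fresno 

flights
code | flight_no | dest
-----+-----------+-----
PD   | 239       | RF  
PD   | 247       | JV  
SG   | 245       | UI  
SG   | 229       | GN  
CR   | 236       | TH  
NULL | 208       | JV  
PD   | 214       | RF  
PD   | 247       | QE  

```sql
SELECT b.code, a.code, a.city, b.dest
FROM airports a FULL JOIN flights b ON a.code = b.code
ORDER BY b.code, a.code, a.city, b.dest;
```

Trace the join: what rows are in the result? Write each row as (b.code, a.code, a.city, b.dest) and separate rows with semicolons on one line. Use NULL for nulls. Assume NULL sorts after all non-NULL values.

FULL OUTER JOIN keeps every row from both sides; unmatched rows get NULL for the other side's columns.
Matching on a.code = b.code. A NULL in a compared column never satisfies the condition.
- a[0] code=CR → 1 match(es) in b → 1 row(s).
- a[1] code=FL → no match; kept with NULLs on the b side.
- a[2] code=GN → no match; kept with NULLs on the b side.
- a[3] code=CR → 1 match(es) in b → 1 row(s).
- a[4] code=EZ → no match; kept with NULLs on the b side.
- a[5] code=EZ → no match; kept with NULLs on the b side.
- plus 7 unmatched b row(s), each kept with NULL a columns.

(CR, CR, Jersey, TH); (CR, CR, Paris, TH); (PD, NULL, NULL, JV); (PD, NULL, NULL, QE); (PD, NULL, NULL, RF); (PD, NULL, NULL, RF); (SG, NULL, NULL, GN); (SG, NULL, NULL, UI); (NULL, EZ, Fresno, NULL); (NULL, EZ, Houston, NULL); (NULL, FL, Naples, NULL); (NULL, GN, Irvine, NULL); (NULL, NULL, NULL, JV)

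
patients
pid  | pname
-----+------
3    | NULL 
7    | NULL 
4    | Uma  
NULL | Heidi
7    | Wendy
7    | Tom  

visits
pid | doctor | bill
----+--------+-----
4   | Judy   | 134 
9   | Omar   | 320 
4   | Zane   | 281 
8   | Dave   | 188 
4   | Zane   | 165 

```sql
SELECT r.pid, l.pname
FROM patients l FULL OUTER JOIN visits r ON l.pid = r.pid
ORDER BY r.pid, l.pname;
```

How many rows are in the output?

10

FULL OUTER JOIN keeps every row from both sides; unmatched rows get NULL for the other side's columns.
Matching on l.pid = r.pid. A NULL in a compared column never satisfies the condition.
Matched pairs: 3; unmatched l rows kept: 5; unmatched r rows kept: 2.
Total: 3 matched + 7 padded = 10 rows.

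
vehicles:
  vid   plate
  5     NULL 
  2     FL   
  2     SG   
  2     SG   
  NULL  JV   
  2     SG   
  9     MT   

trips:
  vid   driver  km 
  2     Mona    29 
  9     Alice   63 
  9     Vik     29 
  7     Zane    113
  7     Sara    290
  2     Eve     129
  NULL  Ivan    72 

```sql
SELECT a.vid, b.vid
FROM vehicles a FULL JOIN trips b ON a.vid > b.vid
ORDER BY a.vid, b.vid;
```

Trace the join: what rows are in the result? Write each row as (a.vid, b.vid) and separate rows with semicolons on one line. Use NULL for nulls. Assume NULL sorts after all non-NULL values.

(2, NULL); (2, NULL); (2, NULL); (2, NULL); (5, 2); (5, 2); (9, 2); (9, 2); (9, 7); (9, 7); (NULL, 9); (NULL, 9); (NULL, NULL); (NULL, NULL)

FULL OUTER JOIN keeps every row from both sides; unmatched rows get NULL for the other side's columns.
Matching on a.vid > b.vid. A NULL in a compared column never satisfies the condition.
Matched pairs: 6; unmatched a rows kept: 5; unmatched b rows kept: 3.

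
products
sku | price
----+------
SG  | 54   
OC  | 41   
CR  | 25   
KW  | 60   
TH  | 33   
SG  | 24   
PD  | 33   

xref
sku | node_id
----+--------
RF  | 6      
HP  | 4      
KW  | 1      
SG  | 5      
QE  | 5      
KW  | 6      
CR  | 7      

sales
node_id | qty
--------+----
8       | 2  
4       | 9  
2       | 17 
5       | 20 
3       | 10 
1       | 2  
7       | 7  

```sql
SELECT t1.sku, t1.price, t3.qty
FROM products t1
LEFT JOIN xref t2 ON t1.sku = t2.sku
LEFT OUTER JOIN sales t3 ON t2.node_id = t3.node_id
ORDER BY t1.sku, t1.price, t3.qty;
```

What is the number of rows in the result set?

Step 1 — t1 LEFT JOIN t2 on sku → 8 row(s).
Then LEFT JOIN `sales t3` on node_id: each of those 8 rows is kept; rows whose t2.node_id has no match in t3 get NULL for t3's columns.
Result: 8 row(s).

8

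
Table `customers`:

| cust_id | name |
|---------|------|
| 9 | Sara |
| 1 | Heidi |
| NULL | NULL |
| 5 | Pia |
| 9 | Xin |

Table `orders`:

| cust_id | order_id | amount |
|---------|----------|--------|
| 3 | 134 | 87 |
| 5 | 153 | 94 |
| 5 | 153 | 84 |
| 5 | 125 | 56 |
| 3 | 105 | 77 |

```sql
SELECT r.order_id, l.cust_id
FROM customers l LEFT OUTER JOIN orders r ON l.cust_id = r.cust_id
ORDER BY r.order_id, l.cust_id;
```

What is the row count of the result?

LEFT JOIN keeps every row from `customers`; unmatched rows get NULL for `orders`'s columns.
Matching on l.cust_id = r.cust_id. A NULL in a compared column never satisfies the condition.
- l (cust_id=9) has no partner → padded with NULL.
- l (cust_id=1) has no partner → padded with NULL.
- l (cust_id=NULL) has no partner → padded with NULL.
- l (cust_id=5) pairs with 3 row(s) of r.
- l (cust_id=9) has no partner → padded with NULL.
Total: 3 matched + 4 padded = 7 rows.

7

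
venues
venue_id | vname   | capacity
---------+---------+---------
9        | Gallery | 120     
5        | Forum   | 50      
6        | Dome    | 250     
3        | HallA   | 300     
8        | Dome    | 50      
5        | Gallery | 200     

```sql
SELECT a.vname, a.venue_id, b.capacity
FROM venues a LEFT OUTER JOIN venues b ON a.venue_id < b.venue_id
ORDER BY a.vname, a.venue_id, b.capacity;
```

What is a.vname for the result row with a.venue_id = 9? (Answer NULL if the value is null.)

Gallery

LEFT JOIN keeps every row from `venues a`; unmatched rows get NULL for `venues b`'s columns.
Matching on a.venue_id < b.venue_id.
- a row (venue_id=9): no match → kept, b columns NULL.
- a row (venue_id=5): matches 3 b row(s) → 3 output row(s).
- a row (venue_id=6): matches 2 b row(s) → 2 output row(s).
- a row (venue_id=3): matches 5 b row(s) → 5 output row(s).
- a row (venue_id=8): matches 1 b row(s) → 1 output row(s).
- a row (venue_id=5): matches 3 b row(s) → 3 output row(s).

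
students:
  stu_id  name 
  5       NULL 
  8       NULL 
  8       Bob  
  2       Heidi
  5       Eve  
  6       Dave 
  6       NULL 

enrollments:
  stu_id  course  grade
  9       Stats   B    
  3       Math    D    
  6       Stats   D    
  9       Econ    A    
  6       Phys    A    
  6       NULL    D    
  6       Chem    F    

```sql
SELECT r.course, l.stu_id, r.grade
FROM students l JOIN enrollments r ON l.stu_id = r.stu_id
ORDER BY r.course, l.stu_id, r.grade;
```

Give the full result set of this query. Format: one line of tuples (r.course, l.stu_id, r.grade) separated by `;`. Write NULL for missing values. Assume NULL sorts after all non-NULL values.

INNER JOIN keeps only pairs where the ON condition holds.
Matching on l.stu_id = r.stu_id.
Matched pairs: 8.

(Chem, 6, F); (Chem, 6, F); (Phys, 6, A); (Phys, 6, A); (Stats, 6, D); (Stats, 6, D); (NULL, 6, D); (NULL, 6, D)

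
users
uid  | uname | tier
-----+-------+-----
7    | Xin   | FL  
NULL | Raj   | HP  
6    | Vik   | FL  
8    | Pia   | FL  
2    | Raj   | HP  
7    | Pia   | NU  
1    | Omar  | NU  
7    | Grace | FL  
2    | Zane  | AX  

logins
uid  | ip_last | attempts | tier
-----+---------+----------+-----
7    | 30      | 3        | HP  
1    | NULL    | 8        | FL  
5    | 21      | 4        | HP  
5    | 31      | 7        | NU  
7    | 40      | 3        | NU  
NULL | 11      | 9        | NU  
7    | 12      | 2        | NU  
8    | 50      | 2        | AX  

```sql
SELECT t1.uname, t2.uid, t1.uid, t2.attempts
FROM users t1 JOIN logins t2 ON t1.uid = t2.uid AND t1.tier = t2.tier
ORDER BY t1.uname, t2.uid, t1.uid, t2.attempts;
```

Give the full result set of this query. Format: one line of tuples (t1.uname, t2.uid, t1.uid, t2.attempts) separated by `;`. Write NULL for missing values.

INNER JOIN keeps only pairs where the ON condition holds.
Matching on t1.uid = t2.uid AND t1.tier = t2.tier. A NULL in a compared column never satisfies the condition.
Matched pairs: 2.

(Pia, 7, 7, 2); (Pia, 7, 7, 3)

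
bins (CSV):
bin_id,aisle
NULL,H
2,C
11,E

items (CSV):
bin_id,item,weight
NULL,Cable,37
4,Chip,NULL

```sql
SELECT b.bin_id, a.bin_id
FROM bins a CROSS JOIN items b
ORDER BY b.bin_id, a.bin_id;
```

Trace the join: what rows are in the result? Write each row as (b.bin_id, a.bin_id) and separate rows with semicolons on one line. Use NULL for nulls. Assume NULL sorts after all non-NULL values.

(4, 2); (4, 11); (4, NULL); (NULL, 2); (NULL, 11); (NULL, NULL)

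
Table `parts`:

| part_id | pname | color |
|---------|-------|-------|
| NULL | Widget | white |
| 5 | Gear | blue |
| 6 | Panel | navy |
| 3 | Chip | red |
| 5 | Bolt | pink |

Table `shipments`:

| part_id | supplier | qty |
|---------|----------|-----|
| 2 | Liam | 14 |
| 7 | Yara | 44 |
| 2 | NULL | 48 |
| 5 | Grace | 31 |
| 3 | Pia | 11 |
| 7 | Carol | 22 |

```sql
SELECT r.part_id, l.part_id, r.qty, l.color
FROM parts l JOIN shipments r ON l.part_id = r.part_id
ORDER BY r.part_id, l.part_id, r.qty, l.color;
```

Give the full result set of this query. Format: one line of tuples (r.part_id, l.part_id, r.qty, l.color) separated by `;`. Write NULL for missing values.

(3, 3, 11, red); (5, 5, 31, blue); (5, 5, 31, pink)

INNER JOIN keeps only pairs where the ON condition holds.
Matching on l.part_id = r.part_id. A NULL in a compared column never satisfies the condition.
- l[0] part_id=NULL → no match; dropped.
- l[1] part_id=5 → 1 match(es) in r → 1 row(s).
- l[2] part_id=6 → no match; dropped.
- l[3] part_id=3 → 1 match(es) in r → 1 row(s).
- l[4] part_id=5 → 1 match(es) in r → 1 row(s).
After projecting and ordering:
r.part_id | l.part_id | r.qty | l.color
3 | 3 | 11 | red
5 | 5 | 31 | blue
5 | 5 | 31 | pink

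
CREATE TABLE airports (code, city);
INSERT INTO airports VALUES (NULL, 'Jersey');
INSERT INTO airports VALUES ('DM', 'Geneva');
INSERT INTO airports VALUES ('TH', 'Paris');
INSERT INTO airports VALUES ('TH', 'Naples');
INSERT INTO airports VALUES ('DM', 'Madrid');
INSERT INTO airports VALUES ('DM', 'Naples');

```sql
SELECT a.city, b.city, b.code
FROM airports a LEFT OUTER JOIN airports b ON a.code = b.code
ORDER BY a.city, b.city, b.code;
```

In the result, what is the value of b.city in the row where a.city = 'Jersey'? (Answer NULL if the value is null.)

NULL

LEFT JOIN keeps every row from `airports a`; unmatched rows get NULL for `airports b`'s columns.
Matching on a.code = b.code. A NULL in a compared column never satisfies the condition.
Matched pairs: 13; unmatched a rows kept: 1.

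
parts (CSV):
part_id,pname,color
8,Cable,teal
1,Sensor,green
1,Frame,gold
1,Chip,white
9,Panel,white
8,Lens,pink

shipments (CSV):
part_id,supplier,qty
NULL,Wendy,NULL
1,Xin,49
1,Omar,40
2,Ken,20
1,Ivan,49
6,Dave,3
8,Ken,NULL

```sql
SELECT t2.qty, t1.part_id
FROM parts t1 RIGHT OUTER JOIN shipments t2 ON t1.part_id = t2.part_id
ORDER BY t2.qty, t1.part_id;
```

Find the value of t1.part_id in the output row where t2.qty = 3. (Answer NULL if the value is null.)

NULL

RIGHT JOIN keeps every row from `shipments`; unmatched rows get NULL for `parts`'s columns.
Matching on t1.part_id = t2.part_id. A NULL in a compared column never satisfies the condition.
- t1 (part_id=8) pairs with 1 row(s) of t2.
- t1 (part_id=1) pairs with 3 row(s) of t2.
- t1 (part_id=1) pairs with 3 row(s) of t2.
- t1 (part_id=1) pairs with 3 row(s) of t2.
- t1 (part_id=9) has no partner in t2.
- t1 (part_id=8) pairs with 1 row(s) of t2.
- 3 row(s) from t2 found no t1 partner → padded with NULL.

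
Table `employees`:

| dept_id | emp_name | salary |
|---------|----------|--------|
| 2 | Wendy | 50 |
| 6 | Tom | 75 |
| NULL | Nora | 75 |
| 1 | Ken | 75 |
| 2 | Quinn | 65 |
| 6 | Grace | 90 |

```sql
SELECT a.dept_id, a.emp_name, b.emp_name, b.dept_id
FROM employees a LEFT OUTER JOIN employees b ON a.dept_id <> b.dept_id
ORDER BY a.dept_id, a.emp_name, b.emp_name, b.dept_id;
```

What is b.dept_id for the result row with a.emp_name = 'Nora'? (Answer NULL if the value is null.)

LEFT JOIN keeps every row from `employees a`; unmatched rows get NULL for `employees b`'s columns.
Matching on a.dept_id <> b.dept_id. A NULL in a compared column never satisfies the condition.
Matched pairs: 16; unmatched a rows kept: 1.

NULL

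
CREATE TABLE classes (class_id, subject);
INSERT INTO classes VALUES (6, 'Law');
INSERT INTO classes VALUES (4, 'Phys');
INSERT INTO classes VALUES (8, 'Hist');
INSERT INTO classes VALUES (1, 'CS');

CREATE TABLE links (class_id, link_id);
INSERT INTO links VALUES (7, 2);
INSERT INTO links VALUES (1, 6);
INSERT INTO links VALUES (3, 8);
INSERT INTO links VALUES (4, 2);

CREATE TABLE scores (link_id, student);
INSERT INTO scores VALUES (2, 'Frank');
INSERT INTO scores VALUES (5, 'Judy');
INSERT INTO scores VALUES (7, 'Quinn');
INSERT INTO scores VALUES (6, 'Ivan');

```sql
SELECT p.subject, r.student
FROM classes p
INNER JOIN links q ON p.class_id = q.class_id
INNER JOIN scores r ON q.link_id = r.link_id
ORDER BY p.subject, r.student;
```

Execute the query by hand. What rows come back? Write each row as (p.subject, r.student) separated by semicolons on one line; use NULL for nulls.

(CS, Ivan); (Phys, Frank)

Evaluate left to right. First `classes p INNER JOIN links q` on class_id: 2 row(s).
Then INNER JOIN `scores r` on link_id: keep only rows whose q.link_id appears in r.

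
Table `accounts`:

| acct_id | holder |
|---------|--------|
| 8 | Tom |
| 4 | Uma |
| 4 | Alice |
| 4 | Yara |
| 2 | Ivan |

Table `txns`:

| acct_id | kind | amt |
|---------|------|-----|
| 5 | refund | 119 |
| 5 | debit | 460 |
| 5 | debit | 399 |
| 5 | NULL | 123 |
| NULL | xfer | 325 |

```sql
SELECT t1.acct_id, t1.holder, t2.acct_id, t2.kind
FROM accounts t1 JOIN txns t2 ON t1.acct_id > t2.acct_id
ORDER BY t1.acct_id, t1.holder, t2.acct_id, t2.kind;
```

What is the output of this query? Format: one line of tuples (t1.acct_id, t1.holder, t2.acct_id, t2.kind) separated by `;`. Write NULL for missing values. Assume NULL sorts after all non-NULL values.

INNER JOIN keeps only pairs where the ON condition holds.
Matching on t1.acct_id > t2.acct_id. A NULL in a compared column never satisfies the condition.
- t1 row (acct_id=8): matches 4 t2 row(s) → 4 output row(s).
- t1 row (acct_id=4): no match → dropped.
- t1 row (acct_id=4): no match → dropped.
- t1 row (acct_id=4): no match → dropped.
- t1 row (acct_id=2): no match → dropped.
After projecting and ordering:
t1.acct_id | t1.holder | t2.acct_id | t2.kind
8 | Tom | 5 | debit
8 | Tom | 5 | debit
8 | Tom | 5 | refund
8 | Tom | 5 | NULL

(8, Tom, 5, debit); (8, Tom, 5, debit); (8, Tom, 5, refund); (8, Tom, 5, NULL)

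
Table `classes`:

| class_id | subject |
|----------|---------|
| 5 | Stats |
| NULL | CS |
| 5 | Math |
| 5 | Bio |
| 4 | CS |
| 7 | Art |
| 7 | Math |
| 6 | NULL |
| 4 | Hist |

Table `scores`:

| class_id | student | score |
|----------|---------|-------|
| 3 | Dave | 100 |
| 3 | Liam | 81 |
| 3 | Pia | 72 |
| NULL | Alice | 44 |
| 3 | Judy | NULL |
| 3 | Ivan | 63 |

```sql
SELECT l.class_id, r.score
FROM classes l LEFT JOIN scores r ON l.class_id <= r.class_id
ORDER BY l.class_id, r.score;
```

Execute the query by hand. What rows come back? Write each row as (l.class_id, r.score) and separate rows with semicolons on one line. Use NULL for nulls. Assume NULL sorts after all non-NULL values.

(4, NULL); (4, NULL); (5, NULL); (5, NULL); (5, NULL); (6, NULL); (7, NULL); (7, NULL); (NULL, NULL)

LEFT JOIN keeps every row from `classes`; unmatched rows get NULL for `scores`'s columns.
Matching on l.class_id <= r.class_id. A NULL in a compared column never satisfies the condition.
Matched pairs: 0; unmatched l rows kept: 9.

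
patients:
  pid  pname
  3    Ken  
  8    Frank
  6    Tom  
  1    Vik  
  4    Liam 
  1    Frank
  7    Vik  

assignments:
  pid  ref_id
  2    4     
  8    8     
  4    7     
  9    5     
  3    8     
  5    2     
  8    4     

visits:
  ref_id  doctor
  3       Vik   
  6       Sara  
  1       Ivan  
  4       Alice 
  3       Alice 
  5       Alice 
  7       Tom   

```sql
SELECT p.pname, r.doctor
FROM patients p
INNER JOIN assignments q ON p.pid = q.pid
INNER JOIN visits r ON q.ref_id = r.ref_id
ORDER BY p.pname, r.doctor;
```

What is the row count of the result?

Evaluate left to right. First `patients p INNER JOIN assignments q` on pid: 4 row(s).
Then INNER JOIN `visits r` on ref_id: keep only rows whose q.ref_id appears in r.
Result: 2 row(s).

2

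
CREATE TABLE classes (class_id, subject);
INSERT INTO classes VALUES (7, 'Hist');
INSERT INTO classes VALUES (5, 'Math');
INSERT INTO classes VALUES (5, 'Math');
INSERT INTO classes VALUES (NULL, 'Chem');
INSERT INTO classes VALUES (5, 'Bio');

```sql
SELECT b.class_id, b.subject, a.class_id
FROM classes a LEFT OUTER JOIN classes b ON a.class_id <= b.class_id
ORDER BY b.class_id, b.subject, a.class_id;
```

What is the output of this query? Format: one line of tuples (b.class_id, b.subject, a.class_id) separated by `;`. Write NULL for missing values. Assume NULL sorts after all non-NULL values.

LEFT JOIN keeps every row from `classes a`; unmatched rows get NULL for `classes b`'s columns.
Matching on a.class_id <= b.class_id. A NULL in a compared column never satisfies the condition.
Matched pairs: 13; unmatched a rows kept: 1.

(5, Bio, 5); (5, Bio, 5); (5, Bio, 5); (5, Math, 5); (5, Math, 5); (5, Math, 5); (5, Math, 5); (5, Math, 5); (5, Math, 5); (7, Hist, 5); (7, Hist, 5); (7, Hist, 5); (7, Hist, 7); (NULL, NULL, NULL)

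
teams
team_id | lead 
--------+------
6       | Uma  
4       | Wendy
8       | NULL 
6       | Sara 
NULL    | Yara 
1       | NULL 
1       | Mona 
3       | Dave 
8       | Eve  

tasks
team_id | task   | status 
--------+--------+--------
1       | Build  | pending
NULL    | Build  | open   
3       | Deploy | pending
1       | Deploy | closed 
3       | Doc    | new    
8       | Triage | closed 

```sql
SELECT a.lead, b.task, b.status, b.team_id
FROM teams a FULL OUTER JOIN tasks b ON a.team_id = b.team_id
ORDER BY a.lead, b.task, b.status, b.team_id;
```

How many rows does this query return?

FULL OUTER JOIN keeps every row from both sides; unmatched rows get NULL for the other side's columns.
Matching on a.team_id = b.team_id. A NULL in a compared column never satisfies the condition.
- a (team_id=6) has no partner → padded with NULL.
- a (team_id=4) has no partner → padded with NULL.
- a (team_id=8) pairs with 1 row(s) of b.
- a (team_id=6) has no partner → padded with NULL.
- a (team_id=NULL) has no partner → padded with NULL.
- a (team_id=1) pairs with 2 row(s) of b.
- a (team_id=1) pairs with 2 row(s) of b.
- a (team_id=3) pairs with 2 row(s) of b.
- a (team_id=8) pairs with 1 row(s) of b.
- 1 row(s) from b found no a partner → padded with NULL.
Total: 8 matched + 5 padded = 13 rows.

13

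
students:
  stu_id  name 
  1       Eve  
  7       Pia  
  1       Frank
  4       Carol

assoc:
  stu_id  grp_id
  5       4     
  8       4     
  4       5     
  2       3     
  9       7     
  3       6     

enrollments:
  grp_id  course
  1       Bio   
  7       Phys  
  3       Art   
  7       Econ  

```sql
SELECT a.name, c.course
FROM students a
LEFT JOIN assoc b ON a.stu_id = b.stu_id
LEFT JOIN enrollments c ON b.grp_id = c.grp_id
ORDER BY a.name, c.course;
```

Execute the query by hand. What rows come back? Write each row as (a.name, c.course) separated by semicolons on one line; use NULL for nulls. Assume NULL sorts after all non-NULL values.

(Carol, NULL); (Eve, NULL); (Frank, NULL); (Pia, NULL)

Joins associate left-to-right: students LEFT JOIN assoc on stu_id gives 4 intermediate row(s).
Then LEFT JOIN `enrollments c` on grp_id: each of those 4 rows is kept; rows whose b.grp_id has no match in c get NULL for c's columns.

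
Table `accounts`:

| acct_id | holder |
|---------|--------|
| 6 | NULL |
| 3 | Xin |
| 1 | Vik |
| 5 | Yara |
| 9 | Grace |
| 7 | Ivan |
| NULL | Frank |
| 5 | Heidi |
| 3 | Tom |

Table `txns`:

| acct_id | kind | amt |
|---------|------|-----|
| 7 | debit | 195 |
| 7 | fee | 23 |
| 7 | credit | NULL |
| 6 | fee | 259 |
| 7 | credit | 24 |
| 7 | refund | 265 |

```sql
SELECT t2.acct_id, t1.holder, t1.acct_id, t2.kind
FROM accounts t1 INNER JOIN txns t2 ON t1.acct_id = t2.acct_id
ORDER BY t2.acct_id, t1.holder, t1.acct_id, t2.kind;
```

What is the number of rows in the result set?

6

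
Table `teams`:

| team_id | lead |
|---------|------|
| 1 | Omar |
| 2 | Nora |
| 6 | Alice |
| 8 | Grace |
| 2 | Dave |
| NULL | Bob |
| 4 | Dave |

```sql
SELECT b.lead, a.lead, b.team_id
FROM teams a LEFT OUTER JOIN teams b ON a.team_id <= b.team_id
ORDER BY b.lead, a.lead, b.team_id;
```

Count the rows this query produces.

23

LEFT JOIN keeps every row from `teams a`; unmatched rows get NULL for `teams b`'s columns.
Matching on a.team_id <= b.team_id. A NULL in a compared column never satisfies the condition.
- a row (team_id=1): matches 6 b row(s) → 6 output row(s).
- a row (team_id=2): matches 5 b row(s) → 5 output row(s).
- a row (team_id=6): matches 2 b row(s) → 2 output row(s).
- a row (team_id=8): matches 1 b row(s) → 1 output row(s).
- a row (team_id=2): matches 5 b row(s) → 5 output row(s).
- a row (team_id=NULL): no match → kept, b columns NULL.
- a row (team_id=4): matches 3 b row(s) → 3 output row(s).
Total: 22 matched + 1 padded = 23 rows.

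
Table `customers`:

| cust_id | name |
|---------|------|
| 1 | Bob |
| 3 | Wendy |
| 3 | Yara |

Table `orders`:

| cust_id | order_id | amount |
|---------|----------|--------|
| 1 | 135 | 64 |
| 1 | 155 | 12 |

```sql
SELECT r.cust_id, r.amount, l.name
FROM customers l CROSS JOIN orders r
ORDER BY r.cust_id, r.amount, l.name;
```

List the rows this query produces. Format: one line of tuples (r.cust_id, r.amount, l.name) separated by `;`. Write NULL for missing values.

(1, 12, Bob); (1, 12, Wendy); (1, 12, Yara); (1, 64, Bob); (1, 64, Wendy); (1, 64, Yara)

CROSS JOIN pairs every row of `customers` with every row of `orders`: 3 × 2 = 6 rows.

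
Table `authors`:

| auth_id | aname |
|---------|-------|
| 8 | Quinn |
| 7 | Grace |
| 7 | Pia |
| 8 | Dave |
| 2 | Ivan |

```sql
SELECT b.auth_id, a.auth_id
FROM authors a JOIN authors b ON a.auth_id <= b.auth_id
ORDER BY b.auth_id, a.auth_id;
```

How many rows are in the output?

17

INNER JOIN keeps only pairs where the ON condition holds.
Matching on a.auth_id <= b.auth_id.
Matched pairs: 17.
Total: 17 rows.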